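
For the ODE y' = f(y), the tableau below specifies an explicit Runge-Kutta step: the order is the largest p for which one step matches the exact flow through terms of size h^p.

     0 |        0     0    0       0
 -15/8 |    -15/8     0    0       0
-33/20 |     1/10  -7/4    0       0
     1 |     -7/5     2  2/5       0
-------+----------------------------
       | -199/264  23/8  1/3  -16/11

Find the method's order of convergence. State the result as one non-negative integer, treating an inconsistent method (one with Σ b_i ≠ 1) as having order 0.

1

b = (-199/264, 23/8, 1/3, -16/11)
c = (0, -15/8, -33/20, 1)
Ac = (0, 0, 105/32, -441/100)
Σ b_i: (-199/264)·1 + 23/8·1 + 1/3·1 + (-16/11)·1 = 1 ✓
b·c: 23/8·(-15/8) + 1/3·(-33/20) + (-16/11)·1 = -26031/3520 ≠ 1/2 ⇒ order 1.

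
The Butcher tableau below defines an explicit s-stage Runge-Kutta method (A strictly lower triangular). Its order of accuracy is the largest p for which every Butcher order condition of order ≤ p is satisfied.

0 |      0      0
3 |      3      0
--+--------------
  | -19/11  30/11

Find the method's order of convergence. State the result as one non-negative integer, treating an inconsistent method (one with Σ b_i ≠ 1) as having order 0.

b = (-19/11, 30/11)
c = (0, 3)
Σ b_i: (-19/11)·1 + 30/11·1 = 1 ✓
b·c: 30/11·3 = 90/11 ≠ 1/2 ⇒ order 1.

1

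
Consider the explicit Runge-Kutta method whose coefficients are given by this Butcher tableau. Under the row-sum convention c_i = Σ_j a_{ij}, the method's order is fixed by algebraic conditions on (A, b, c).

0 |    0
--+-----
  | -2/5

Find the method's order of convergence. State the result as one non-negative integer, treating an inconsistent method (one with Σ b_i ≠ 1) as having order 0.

b = (-2/5)
c = (0)
Σ b_i: (-2/5)·1 = -2/5 ≠ 1 ⇒ order 0.

0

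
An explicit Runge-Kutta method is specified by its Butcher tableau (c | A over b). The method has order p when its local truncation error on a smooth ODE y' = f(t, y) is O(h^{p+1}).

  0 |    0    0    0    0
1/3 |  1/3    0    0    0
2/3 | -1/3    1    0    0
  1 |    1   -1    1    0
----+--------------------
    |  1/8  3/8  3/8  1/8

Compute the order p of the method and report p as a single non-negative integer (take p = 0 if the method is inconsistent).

4

b = (1/8, 3/8, 3/8, 1/8)
c = (0, 1/3, 2/3, 1)
Ac = (0, 0, 1/3, 1/3)
Σ b_i: 1/8·1 + 3/8·1 + 3/8·1 + 1/8·1 = 1 ✓
b·c: 3/8·1/3 + 3/8·2/3 + 1/8·1 = 1/2 ✓
b·c²: 3/8·1/9 + 3/8·4/9 + 1/8·1 = 1/3 ✓
b·Ac: 3/8·1/3 + 1/8·1/3 = 1/6 ✓
b·c³: 3/8·1/27 + 3/8·8/27 + 1/8·1 = 1/4 ✓
b·(c∘Ac): 3/8·2/9 + 1/8·1/3 = 1/8 ✓
b·Ac²: 3/8·1/9 + 1/8·1/3 = 1/12 ✓
b·A²c: 1/8·1/3 = 1/24 ✓; 4 stages ⇒ order 4.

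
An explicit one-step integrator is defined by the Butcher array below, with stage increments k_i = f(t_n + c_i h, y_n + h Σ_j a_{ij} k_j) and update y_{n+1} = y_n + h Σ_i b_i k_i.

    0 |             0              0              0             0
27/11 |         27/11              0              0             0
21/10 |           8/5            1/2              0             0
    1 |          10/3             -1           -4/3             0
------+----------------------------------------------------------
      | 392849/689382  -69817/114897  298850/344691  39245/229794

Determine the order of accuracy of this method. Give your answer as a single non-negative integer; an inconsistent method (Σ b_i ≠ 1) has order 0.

b = (392849/689382, -69817/114897, 298850/344691, 39245/229794)
c = (0, 27/11, 21/10, 1)
Ac = (0, 0, 27/22, -289/55)
Σ b_i: 392849/689382·1 + (-69817/114897)·1 + 298850/344691·1 + 39245/229794·1 = 1 ✓
b·c: (-69817/114897)·27/11 + 298850/344691·21/10 + 39245/229794·1 = 1/2 ✓
b·c²: (-69817/114897)·729/121 + 298850/344691·441/100 + 39245/229794·1 = 1/3 ✓
b·Ac: 298850/344691·27/22 + 39245/229794·(-289/55) = 1/6 ✓
b·c³: (-69817/114897)·19683/1331 + 298850/344691·9261/1000 + 39245/229794·1 = -19863881/25277340 ≠ 1/4 ⇒ order 3.
b·(c∘Ac): 298850/344691·567/220 + 39245/229794·(-289/55) = 153632/114897 ≠ 1/8
b·Ac²: 298850/344691·729/242 + 39245/229794·(-36012/3025) = 1218857/2106445 ≠ 1/12
b·A²c: 39245/229794·(-18/11) = -117735/421289 ≠ 1/24

3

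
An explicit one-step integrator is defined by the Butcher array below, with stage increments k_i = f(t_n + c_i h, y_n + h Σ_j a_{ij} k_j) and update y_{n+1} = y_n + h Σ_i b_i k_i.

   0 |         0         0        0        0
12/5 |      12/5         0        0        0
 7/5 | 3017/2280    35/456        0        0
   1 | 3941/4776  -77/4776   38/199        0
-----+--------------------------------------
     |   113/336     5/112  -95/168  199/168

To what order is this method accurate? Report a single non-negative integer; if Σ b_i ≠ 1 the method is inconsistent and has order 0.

b = (113/336, 5/112, -95/168, 199/168)
c = (0, 12/5, 7/5, 1)
Ac = (0, 0, 7/38, 91/398)
Σ b_i: 113/336·1 + 5/112·1 + (-95/168)·1 + 199/168·1 = 1 ✓
b·c: 5/112·12/5 + (-95/168)·7/5 + 199/168·1 = 1/2 ✓
b·c²: 5/112·144/25 + (-95/168)·49/25 + 199/168·1 = 1/3 ✓
b·Ac: (-95/168)·7/38 + 199/168·91/398 = 1/6 ✓
b·c³: 5/112·1728/125 + (-95/168)·343/125 + 199/168·1 = 1/4 ✓
b·(c∘Ac): (-95/168)·49/190 + 199/168·91/398 = 1/8 ✓
b·Ac²: (-95/168)·42/95 + 199/168·56/199 = 1/12 ✓
b·A²c: 199/168·7/199 = 1/24 ✓; 4 stages ⇒ order 4.

4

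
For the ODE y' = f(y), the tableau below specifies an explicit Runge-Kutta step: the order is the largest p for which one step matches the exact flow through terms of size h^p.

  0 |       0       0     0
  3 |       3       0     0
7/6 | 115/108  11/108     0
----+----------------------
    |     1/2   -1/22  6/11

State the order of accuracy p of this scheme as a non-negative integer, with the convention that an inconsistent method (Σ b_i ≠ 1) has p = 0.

3

b = (1/2, -1/22, 6/11)
c = (0, 3, 7/6)
Ac = (0, 0, 11/36)
Σ b_i: 1/2·1 + (-1/22)·1 + 6/11·1 = 1 ✓
b·c: (-1/22)·3 + 6/11·7/6 = 1/2 ✓
b·c²: (-1/22)·9 + 6/11·49/36 = 1/3 ✓
b·Ac: 6/11·11/36 = 1/6 ✓; 3 stages ⇒ order 3.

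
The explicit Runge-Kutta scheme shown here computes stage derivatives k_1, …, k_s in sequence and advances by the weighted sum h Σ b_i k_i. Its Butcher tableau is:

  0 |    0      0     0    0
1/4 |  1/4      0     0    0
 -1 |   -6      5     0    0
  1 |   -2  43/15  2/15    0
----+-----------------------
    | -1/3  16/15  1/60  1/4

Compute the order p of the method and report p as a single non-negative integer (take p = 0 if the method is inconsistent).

b = (-1/3, 16/15, 1/60, 1/4)
c = (0, 1/4, -1, 1)
Ac = (0, 0, 5/4, 7/12)
Σ b_i: (-1/3)·1 + 16/15·1 + 1/60·1 + 1/4·1 = 1 ✓
b·c: 16/15·1/4 + 1/60·(-1) + 1/4·1 = 1/2 ✓
b·c²: 16/15·1/16 + 1/60·1 + 1/4·1 = 1/3 ✓
b·Ac: 1/60·5/4 + 1/4·7/12 = 1/6 ✓
b·c³: 16/15·1/64 + 1/60·(-1) + 1/4·1 = 1/4 ✓
b·(c∘Ac): 1/60·(-5/4) + 1/4·7/12 = 1/8 ✓
b·Ac²: 1/60·5/16 + 1/4·5/16 = 1/12 ✓
b·A²c: 1/4·1/6 = 1/24 ✓; 4 stages ⇒ order 4.

4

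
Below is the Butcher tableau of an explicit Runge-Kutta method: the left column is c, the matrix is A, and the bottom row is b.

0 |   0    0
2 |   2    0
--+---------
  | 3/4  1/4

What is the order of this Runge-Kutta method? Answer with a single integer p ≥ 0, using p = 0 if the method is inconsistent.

2

b = (3/4, 1/4)
c = (0, 2)
Σ b_i: 3/4·1 + 1/4·1 = 1 ✓
b·c: 1/4·2 = 1/2 ✓; 2 stages ⇒ order 2.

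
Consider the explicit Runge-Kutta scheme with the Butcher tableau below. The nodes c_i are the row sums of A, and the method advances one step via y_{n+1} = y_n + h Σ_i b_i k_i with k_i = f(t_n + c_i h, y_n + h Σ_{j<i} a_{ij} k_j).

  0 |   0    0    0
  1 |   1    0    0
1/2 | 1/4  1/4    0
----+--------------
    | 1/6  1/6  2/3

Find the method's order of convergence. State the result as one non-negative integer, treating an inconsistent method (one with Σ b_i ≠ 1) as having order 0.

b = (1/6, 1/6, 2/3)
c = (0, 1, 1/2)
Ac = (0, 0, 1/4)
Σ b_i: 1/6·1 + 1/6·1 + 2/3·1 = 1 ✓
b·c: 1/6·1 + 2/3·1/2 = 1/2 ✓
b·c²: 1/6·1 + 2/3·1/4 = 1/3 ✓
b·Ac: 2/3·1/4 = 1/6 ✓; 3 stages ⇒ order 3.

3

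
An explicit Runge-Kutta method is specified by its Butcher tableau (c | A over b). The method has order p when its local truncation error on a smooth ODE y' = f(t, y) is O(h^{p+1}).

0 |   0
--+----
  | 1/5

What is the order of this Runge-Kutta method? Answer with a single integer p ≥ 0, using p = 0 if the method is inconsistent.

b = (1/5)
c = (0)
Σ b_i: 1/5·1 = 1/5 ≠ 1 ⇒ order 0.

0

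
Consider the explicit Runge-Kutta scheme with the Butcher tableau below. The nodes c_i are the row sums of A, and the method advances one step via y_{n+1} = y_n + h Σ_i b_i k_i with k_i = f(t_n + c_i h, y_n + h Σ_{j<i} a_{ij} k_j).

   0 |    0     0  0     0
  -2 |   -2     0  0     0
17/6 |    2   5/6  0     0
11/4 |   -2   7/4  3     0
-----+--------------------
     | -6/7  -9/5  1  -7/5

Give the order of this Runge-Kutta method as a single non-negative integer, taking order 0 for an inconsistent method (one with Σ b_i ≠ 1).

b = (-6/7, -9/5, 1, -7/5)
c = (0, -2, 17/6, 11/4)
Ac = (0, 0, -5/3, 5)
Σ b_i: (-6/7)·1 + (-9/5)·1 + 1·1 + (-7/5)·1 = -107/35 ≠ 1 ⇒ order 0.

0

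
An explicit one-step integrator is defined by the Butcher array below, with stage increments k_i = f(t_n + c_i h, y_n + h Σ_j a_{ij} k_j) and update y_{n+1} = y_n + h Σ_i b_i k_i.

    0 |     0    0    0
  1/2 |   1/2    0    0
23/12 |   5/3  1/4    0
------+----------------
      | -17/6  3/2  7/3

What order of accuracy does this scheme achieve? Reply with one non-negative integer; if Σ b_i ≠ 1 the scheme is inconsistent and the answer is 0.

b = (-17/6, 3/2, 7/3)
c = (0, 1/2, 23/12)
Ac = (0, 0, 1/8)
Σ b_i: (-17/6)·1 + 3/2·1 + 7/3·1 = 1 ✓
b·c: 3/2·1/2 + 7/3·23/12 = 47/9 ≠ 1/2 ⇒ order 1.

1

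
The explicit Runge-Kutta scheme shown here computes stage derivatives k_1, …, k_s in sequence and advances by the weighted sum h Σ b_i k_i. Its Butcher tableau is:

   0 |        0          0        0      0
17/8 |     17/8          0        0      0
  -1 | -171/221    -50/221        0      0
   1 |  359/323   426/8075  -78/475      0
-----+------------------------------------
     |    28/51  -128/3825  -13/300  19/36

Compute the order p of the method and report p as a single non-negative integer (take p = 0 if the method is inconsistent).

4

b = (28/51, -128/3825, -13/300, 19/36)
c = (0, 17/8, -1, 1)
Ac = (0, 0, -25/52, 21/76)
Σ b_i: 28/51·1 + (-128/3825)·1 + (-13/300)·1 + 19/36·1 = 1 ✓
b·c: (-128/3825)·17/8 + (-13/300)·(-1) + 19/36·1 = 1/2 ✓
b·c²: (-128/3825)·289/64 + (-13/300)·1 + 19/36·1 = 1/3 ✓
b·Ac: (-13/300)·(-25/52) + 19/36·21/76 = 1/6 ✓
b·c³: (-128/3825)·4913/512 + (-13/300)·(-1) + 19/36·1 = 1/4 ✓
b·(c∘Ac): (-13/300)·25/52 + 19/36·21/76 = 1/8 ✓
b·Ac²: (-13/300)·(-425/416) + 19/36·45/608 = 1/12 ✓
b·A²c: 19/36·3/38 = 1/24 ✓; 4 stages ⇒ order 4.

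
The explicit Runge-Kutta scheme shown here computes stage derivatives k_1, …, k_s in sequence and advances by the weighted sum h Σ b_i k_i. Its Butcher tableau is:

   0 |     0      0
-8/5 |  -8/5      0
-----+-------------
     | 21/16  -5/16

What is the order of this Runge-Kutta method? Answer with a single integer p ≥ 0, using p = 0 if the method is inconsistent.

b = (21/16, -5/16)
c = (0, -8/5)
Σ b_i: 21/16·1 + (-5/16)·1 = 1 ✓
b·c: (-5/16)·(-8/5) = 1/2 ✓; 2 stages ⇒ order 2.

2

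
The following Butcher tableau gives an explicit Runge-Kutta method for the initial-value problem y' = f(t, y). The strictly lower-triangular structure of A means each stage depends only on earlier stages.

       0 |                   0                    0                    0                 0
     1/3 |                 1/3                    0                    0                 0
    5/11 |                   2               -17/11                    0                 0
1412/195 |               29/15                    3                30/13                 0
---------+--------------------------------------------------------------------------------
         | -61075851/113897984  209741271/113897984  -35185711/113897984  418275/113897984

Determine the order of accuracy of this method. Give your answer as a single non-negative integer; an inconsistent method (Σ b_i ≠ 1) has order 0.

3

b = (-61075851/113897984, 209741271/113897984, -35185711/113897984, 418275/113897984)
c = (0, 1/3, 5/11, 1412/195)
Ac = (0, 0, -17/33, 293/143)
Σ b_i: (-61075851/113897984)·1 + 209741271/113897984·1 + (-35185711/113897984)·1 + 418275/113897984·1 = 1 ✓
b·c: 209741271/113897984·1/3 + (-35185711/113897984)·5/11 + 418275/113897984·1412/195 = 1/2 ✓
b·c²: 209741271/113897984·1/9 + (-35185711/113897984)·25/121 + 418275/113897984·1993744/38025 = 1/3 ✓
b·Ac: (-35185711/113897984)·(-17/33) + 418275/113897984·293/143 = 1/6 ✓
b·c³: 209741271/113897984·1/27 + (-35185711/113897984)·125/1331 + 418275/113897984·2815166528/7414875 = 262657423511/183233381760 ≠ 1/4 ⇒ order 3.
b·(c∘Ac): (-35185711/113897984)·(-85/363) + 418275/113897984·413716/27885 = 43334455/341693952 ≠ 1/8
b·Ac²: (-35185711/113897984)·(-17/99) + 418275/113897984·3823/4719 = 78962989/1409487552 ≠ 1/12
b·A²c: 418275/113897984·(-170/143) = -248625/56948992 ≠ 1/24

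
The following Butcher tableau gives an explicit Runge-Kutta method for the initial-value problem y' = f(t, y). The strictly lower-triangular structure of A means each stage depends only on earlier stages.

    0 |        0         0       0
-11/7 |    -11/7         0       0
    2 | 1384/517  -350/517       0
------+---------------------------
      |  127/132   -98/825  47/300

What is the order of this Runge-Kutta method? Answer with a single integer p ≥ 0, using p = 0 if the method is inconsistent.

3

b = (127/132, -98/825, 47/300)
c = (0, -11/7, 2)
Ac = (0, 0, 50/47)
Σ b_i: 127/132·1 + (-98/825)·1 + 47/300·1 = 1 ✓
b·c: (-98/825)·(-11/7) + 47/300·2 = 1/2 ✓
b·c²: (-98/825)·121/49 + 47/300·4 = 1/3 ✓
b·Ac: 47/300·50/47 = 1/6 ✓; 3 stages ⇒ order 3.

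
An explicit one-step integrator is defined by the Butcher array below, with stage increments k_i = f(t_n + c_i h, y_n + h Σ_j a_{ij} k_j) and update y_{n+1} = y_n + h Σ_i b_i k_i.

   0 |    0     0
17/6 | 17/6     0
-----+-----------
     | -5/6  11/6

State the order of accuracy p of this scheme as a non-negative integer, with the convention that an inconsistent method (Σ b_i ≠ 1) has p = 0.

1

b = (-5/6, 11/6)
c = (0, 17/6)
Σ b_i: (-5/6)·1 + 11/6·1 = 1 ✓
b·c: 11/6·17/6 = 187/36 ≠ 1/2 ⇒ order 1.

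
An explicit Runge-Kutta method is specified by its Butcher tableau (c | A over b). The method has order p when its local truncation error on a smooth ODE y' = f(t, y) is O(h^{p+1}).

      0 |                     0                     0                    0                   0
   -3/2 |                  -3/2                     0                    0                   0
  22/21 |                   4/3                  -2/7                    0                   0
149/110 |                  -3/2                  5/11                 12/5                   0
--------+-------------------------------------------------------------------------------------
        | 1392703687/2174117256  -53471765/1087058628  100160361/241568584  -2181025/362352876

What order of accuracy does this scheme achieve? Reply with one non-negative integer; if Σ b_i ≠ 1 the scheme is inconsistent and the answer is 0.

b = (1392703687/2174117256, -53471765/1087058628, 100160361/241568584, -2181025/362352876)
c = (0, -3/2, 22/21, 149/110)
Ac = (0, 0, 3/7, 1411/770)
Σ b_i: 1392703687/2174117256·1 + (-53471765/1087058628)·1 + 100160361/241568584·1 + (-2181025/362352876)·1 = 1 ✓
b·c: (-53471765/1087058628)·(-3/2) + 100160361/241568584·22/21 + (-2181025/362352876)·149/110 = 1/2 ✓
b·c²: (-53471765/1087058628)·9/4 + 100160361/241568584·484/441 + (-2181025/362352876)·22201/12100 = 1/3 ✓
b·Ac: 100160361/241568584·3/7 + (-2181025/362352876)·1411/770 = 1/6 ✓
b·c³: (-53471765/1087058628)·(-27/8) + 100160361/241568584·10648/9261 + (-2181025/362352876)·3307949/1331000 = 350314508441/558023429040 ≠ 1/4 ⇒ order 3.
b·(c∘Ac): 100160361/241568584·22/49 + (-2181025/362352876)·210239/84700 = 248165131/1449411504 ≠ 1/8
b·Ac²: 100160361/241568584·(-9/14) + (-2181025/362352876)·118259/32340 = -2195731619/7609410396 ≠ 1/12
b·A²c: (-2181025/362352876)·36/35 = -186945/30196073 ≠ 1/24

3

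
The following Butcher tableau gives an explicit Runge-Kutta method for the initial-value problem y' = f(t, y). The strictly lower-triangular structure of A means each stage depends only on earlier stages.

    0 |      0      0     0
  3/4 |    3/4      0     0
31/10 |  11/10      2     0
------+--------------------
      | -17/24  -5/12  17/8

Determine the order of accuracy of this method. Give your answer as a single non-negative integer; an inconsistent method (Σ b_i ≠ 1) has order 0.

b = (-17/24, -5/12, 17/8)
c = (0, 3/4, 31/10)
Ac = (0, 0, 3/2)
Σ b_i: (-17/24)·1 + (-5/12)·1 + 17/8·1 = 1 ✓
b·c: (-5/12)·3/4 + 17/8·31/10 = 251/40 ≠ 1/2 ⇒ order 1.

1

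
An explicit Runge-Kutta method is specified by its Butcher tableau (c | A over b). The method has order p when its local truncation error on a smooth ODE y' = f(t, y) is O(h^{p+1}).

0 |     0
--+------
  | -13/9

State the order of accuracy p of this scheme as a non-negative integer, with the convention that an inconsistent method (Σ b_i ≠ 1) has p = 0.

b = (-13/9)
c = (0)
Σ b_i: (-13/9)·1 = -13/9 ≠ 1 ⇒ order 0.

0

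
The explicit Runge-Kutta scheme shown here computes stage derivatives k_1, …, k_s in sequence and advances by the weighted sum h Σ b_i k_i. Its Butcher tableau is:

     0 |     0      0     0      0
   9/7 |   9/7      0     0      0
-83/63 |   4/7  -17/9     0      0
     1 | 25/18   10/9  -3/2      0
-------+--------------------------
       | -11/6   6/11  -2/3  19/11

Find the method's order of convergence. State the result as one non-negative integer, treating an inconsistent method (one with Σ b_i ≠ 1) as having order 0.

b = (-11/6, 6/11, -2/3, 19/11)
c = (0, 9/7, -83/63, 1)
Ac = (0, 0, -17/7, 143/42)
Σ b_i: (-11/6)·1 + 6/11·1 + (-2/3)·1 + 19/11·1 = -5/22 ≠ 1 ⇒ order 0.

0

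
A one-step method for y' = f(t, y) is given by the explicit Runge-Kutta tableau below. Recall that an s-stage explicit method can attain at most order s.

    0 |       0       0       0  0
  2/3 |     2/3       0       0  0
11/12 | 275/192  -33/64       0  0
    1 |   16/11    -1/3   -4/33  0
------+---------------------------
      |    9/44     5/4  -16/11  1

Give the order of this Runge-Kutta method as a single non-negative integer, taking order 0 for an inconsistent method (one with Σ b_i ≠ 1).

b = (9/44, 5/4, -16/11, 1)
c = (0, 2/3, 11/12, 1)
Ac = (0, 0, -11/32, -1/3)
Σ b_i: 9/44·1 + 5/4·1 + (-16/11)·1 + 1·1 = 1 ✓
b·c: 5/4·2/3 + (-16/11)·11/12 + 1·1 = 1/2 ✓
b·c²: 5/4·4/9 + (-16/11)·121/144 + 1·1 = 1/3 ✓
b·Ac: (-16/11)·(-11/32) + 1·(-1/3) = 1/6 ✓
b·c³: 5/4·8/27 + (-16/11)·1331/1728 + 1·1 = 1/4 ✓
b·(c∘Ac): (-16/11)·(-121/384) + 1·(-1/3) = 1/8 ✓
b·Ac²: (-16/11)·(-11/48) + 1·(-1/4) = 1/12 ✓
b·A²c: 1·1/24 = 1/24 ✓; 4 stages ⇒ order 4.

4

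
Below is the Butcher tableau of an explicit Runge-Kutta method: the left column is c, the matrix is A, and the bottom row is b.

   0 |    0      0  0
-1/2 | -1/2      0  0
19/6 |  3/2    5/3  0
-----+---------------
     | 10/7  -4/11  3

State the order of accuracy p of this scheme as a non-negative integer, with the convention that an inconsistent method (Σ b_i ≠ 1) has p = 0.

0

b = (10/7, -4/11, 3)
c = (0, -1/2, 19/6)
Ac = (0, 0, -5/6)
Σ b_i: 10/7·1 + (-4/11)·1 + 3·1 = 313/77 ≠ 1 ⇒ order 0.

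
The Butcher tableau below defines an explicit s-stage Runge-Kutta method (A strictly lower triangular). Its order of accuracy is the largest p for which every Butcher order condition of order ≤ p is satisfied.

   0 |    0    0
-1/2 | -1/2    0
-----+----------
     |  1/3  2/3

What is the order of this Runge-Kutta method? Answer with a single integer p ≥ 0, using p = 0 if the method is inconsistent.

b = (1/3, 2/3)
c = (0, -1/2)
Σ b_i: 1/3·1 + 2/3·1 = 1 ✓
b·c: 2/3·(-1/2) = -1/3 ≠ 1/2 ⇒ order 1.

1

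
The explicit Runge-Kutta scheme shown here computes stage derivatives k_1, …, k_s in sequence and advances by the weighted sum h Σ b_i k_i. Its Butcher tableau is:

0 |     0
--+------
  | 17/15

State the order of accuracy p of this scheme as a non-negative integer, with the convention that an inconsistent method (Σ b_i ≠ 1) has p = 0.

0

b = (17/15)
c = (0)
Σ b_i: 17/15·1 = 17/15 ≠ 1 ⇒ order 0.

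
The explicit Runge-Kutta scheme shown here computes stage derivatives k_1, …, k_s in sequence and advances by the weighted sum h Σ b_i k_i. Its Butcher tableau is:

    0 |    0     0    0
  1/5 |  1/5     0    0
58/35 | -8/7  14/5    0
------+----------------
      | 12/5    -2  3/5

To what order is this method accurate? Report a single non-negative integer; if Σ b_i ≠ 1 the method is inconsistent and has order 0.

1

b = (12/5, -2, 3/5)
c = (0, 1/5, 58/35)
Ac = (0, 0, 14/25)
Σ b_i: 12/5·1 + (-2)·1 + 3/5·1 = 1 ✓
b·c: (-2)·1/5 + 3/5·58/35 = 104/175 ≠ 1/2 ⇒ order 1.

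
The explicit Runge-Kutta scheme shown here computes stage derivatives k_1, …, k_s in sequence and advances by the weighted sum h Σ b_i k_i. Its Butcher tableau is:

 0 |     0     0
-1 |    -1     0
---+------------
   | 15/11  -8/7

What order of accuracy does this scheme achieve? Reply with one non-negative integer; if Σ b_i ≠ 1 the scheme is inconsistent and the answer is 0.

b = (15/11, -8/7)
c = (0, -1)
Σ b_i: 15/11·1 + (-8/7)·1 = 17/77 ≠ 1 ⇒ order 0.

0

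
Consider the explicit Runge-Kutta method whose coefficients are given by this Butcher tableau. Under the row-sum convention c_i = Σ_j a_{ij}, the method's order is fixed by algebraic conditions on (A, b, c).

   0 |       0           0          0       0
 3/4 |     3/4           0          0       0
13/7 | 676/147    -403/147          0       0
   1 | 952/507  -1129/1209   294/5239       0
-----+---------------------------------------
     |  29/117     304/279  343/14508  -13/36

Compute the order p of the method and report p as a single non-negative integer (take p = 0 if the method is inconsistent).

b = (29/117, 304/279, 343/14508, -13/36)
c = (0, 3/4, 13/7, 1)
Ac = (0, 0, -403/196, -31/52)
Σ b_i: 29/117·1 + 304/279·1 + 343/14508·1 + (-13/36)·1 = 1 ✓
b·c: 304/279·3/4 + 343/14508·13/7 + (-13/36)·1 = 1/2 ✓
b·c²: 304/279·9/16 + 343/14508·169/49 + (-13/36)·1 = 1/3 ✓
b·Ac: 343/14508·(-403/196) + (-13/36)·(-31/52) = 1/6 ✓
b·c³: 304/279·27/64 + 343/14508·2197/343 + (-13/36)·1 = 1/4 ✓
b·(c∘Ac): 343/14508·(-5239/1372) + (-13/36)·(-31/52) = 1/8 ✓
b·Ac²: 343/14508·(-1209/784) + (-13/36)·(-69/208) = 1/12 ✓
b·A²c: (-13/36)·(-3/26) = 1/24 ✓; 4 stages ⇒ order 4.

4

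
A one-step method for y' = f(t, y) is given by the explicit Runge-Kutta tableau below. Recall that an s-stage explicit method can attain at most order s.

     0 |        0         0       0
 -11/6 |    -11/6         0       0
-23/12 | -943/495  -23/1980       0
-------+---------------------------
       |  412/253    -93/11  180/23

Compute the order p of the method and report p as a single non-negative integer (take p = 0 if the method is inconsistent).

3

b = (412/253, -93/11, 180/23)
c = (0, -11/6, -23/12)
Ac = (0, 0, 23/1080)
Σ b_i: 412/253·1 + (-93/11)·1 + 180/23·1 = 1 ✓
b·c: (-93/11)·(-11/6) + 180/23·(-23/12) = 1/2 ✓
b·c²: (-93/11)·121/36 + 180/23·529/144 = 1/3 ✓
b·Ac: 180/23·23/1080 = 1/6 ✓; 3 stages ⇒ order 3.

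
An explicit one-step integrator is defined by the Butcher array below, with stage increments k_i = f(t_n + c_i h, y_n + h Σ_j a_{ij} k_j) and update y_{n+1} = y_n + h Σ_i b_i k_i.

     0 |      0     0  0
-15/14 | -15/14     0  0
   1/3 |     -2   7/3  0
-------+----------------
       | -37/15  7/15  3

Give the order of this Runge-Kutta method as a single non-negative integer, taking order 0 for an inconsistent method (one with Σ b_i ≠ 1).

2

b = (-37/15, 7/15, 3)
c = (0, -15/14, 1/3)
Ac = (0, 0, -5/2)
Σ b_i: (-37/15)·1 + 7/15·1 + 3·1 = 1 ✓
b·c: 7/15·(-15/14) + 3·1/3 = 1/2 ✓
b·c²: 7/15·225/196 + 3·1/9 = 73/84 ≠ 1/3 ⇒ order 2.
b·Ac: 3·(-5/2) = -15/2 ≠ 1/6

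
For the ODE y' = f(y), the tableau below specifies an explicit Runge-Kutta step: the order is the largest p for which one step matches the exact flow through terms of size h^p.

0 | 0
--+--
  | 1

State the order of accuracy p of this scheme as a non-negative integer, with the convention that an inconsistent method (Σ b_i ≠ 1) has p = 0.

1

b = (1)
c = (0)
Σ b_i: 1·1 = 1 ✓; 1 stage ⇒ order 1.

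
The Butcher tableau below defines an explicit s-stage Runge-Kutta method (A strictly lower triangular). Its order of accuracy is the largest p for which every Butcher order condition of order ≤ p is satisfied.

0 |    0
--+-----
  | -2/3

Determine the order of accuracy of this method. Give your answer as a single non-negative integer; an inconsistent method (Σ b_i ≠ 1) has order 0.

b = (-2/3)
c = (0)
Σ b_i: (-2/3)·1 = -2/3 ≠ 1 ⇒ order 0.

0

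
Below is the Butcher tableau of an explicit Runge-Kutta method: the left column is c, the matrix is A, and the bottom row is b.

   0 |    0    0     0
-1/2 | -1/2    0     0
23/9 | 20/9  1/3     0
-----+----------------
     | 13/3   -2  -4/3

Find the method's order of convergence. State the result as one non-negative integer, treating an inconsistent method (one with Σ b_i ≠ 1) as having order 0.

1

b = (13/3, -2, -4/3)
c = (0, -1/2, 23/9)
Ac = (0, 0, -1/6)
Σ b_i: 13/3·1 + (-2)·1 + (-4/3)·1 = 1 ✓
b·c: (-2)·(-1/2) + (-4/3)·23/9 = -65/27 ≠ 1/2 ⇒ order 1.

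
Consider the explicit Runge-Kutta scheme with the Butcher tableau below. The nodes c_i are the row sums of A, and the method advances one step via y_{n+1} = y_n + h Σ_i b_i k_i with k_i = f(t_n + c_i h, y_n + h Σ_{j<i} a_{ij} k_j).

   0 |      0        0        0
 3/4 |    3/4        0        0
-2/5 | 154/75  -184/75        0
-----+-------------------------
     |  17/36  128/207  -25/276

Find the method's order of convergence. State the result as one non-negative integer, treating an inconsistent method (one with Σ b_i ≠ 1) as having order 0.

b = (17/36, 128/207, -25/276)
c = (0, 3/4, -2/5)
Ac = (0, 0, -46/25)
Σ b_i: 17/36·1 + 128/207·1 + (-25/276)·1 = 1 ✓
b·c: 128/207·3/4 + (-25/276)·(-2/5) = 1/2 ✓
b·c²: 128/207·9/16 + (-25/276)·4/25 = 1/3 ✓
b·Ac: (-25/276)·(-46/25) = 1/6 ✓; 3 stages ⇒ order 3.

3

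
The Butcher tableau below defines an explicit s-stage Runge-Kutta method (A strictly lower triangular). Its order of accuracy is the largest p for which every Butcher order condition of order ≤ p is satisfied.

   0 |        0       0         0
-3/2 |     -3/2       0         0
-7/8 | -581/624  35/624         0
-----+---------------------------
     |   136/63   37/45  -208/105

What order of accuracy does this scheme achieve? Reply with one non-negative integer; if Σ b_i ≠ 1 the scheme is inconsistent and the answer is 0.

3

b = (136/63, 37/45, -208/105)
c = (0, -3/2, -7/8)
Ac = (0, 0, -35/416)
Σ b_i: 136/63·1 + 37/45·1 + (-208/105)·1 = 1 ✓
b·c: 37/45·(-3/2) + (-208/105)·(-7/8) = 1/2 ✓
b·c²: 37/45·9/4 + (-208/105)·49/64 = 1/3 ✓
b·Ac: (-208/105)·(-35/416) = 1/6 ✓; 3 stages ⇒ order 3.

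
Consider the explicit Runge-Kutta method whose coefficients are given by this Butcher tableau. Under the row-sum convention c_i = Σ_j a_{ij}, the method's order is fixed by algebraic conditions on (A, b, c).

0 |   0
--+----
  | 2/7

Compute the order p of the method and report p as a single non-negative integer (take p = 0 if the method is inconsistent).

b = (2/7)
c = (0)
Σ b_i: 2/7·1 = 2/7 ≠ 1 ⇒ order 0.

0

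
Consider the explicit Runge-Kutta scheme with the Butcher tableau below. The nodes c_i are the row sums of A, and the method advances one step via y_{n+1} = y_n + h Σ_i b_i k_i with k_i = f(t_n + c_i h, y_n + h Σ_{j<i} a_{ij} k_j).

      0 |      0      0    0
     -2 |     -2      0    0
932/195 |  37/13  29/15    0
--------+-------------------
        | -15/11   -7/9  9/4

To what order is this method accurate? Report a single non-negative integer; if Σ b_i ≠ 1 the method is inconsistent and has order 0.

0

b = (-15/11, -7/9, 9/4)
c = (0, -2, 932/195)
Ac = (0, 0, -58/15)
Σ b_i: (-15/11)·1 + (-7/9)·1 + 9/4·1 = 43/396 ≠ 1 ⇒ order 0.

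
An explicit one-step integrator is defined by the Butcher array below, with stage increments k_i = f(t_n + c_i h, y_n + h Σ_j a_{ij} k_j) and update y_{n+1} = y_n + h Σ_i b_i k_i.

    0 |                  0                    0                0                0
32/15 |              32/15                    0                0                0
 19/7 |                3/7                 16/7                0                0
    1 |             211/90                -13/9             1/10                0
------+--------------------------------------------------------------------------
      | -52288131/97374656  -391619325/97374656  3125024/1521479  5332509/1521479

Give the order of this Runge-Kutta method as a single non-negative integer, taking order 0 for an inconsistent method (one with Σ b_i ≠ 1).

3

b = (-52288131/97374656, -391619325/97374656, 3125024/1521479, 5332509/1521479)
c = (0, 32/15, 19/7, 1)
Ac = (0, 0, 512/105, -5311/1890)
Σ b_i: (-52288131/97374656)·1 + (-391619325/97374656)·1 + 3125024/1521479·1 + 5332509/1521479·1 = 1 ✓
b·c: (-391619325/97374656)·32/15 + 3125024/1521479·19/7 + 5332509/1521479·1 = 1/2 ✓
b·c²: (-391619325/97374656)·1024/225 + 3125024/1521479·361/49 + 5332509/1521479·1 = 1/3 ✓
b·Ac: 3125024/1521479·512/105 + 5332509/1521479·(-5311/1890) = 1/6 ✓
b·c³: (-391619325/97374656)·32768/3375 + 3125024/1521479·6859/343 + 5332509/1521479·1 = 2650339471/479265885 ≠ 1/4 ⇒ order 3.
b·(c∘Ac): 3125024/1521479·9728/735 + 5332509/1521479·(-5311/1890) = 791286883/45644370 ≠ 1/8
b·Ac²: 3125024/1521479·16384/1575 + 5332509/1521479·(-1158371/198450) = 4352789879/4792658850 ≠ 1/12
b·A²c: 5332509/1521479·256/525 = 65005824/38036975 ≠ 1/24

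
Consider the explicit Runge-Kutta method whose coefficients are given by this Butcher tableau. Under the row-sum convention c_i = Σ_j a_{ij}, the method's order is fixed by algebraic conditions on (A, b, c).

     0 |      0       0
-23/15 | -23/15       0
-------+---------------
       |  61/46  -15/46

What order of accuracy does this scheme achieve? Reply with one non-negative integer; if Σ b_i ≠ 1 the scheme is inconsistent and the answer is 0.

2

b = (61/46, -15/46)
c = (0, -23/15)
Σ b_i: 61/46·1 + (-15/46)·1 = 1 ✓
b·c: (-15/46)·(-23/15) = 1/2 ✓; 2 stages ⇒ order 2.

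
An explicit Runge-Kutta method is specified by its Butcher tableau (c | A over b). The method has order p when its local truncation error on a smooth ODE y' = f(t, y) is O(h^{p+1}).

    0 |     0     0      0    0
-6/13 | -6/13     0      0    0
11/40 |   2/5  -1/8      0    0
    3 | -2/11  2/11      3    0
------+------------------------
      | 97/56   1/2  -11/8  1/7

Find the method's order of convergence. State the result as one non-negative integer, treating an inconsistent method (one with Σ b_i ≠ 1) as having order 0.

b = (97/56, 1/2, -11/8, 1/7)
c = (0, -6/13, 11/40, 3)
Ac = (0, 0, 3/52, 4239/5720)
Σ b_i: 97/56·1 + 1/2·1 + (-11/8)·1 + 1/7·1 = 1 ✓
b·c: 1/2·(-6/13) + (-11/8)·11/40 + 1/7·3 = -5251/29120 ≠ 1/2 ⇒ order 1.

1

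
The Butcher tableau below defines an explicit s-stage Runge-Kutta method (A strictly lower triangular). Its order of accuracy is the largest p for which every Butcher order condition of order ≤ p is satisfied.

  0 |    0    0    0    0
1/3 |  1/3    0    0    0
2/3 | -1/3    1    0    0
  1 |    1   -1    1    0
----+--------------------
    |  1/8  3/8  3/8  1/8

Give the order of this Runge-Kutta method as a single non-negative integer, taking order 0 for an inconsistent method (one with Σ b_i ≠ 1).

4

b = (1/8, 3/8, 3/8, 1/8)
c = (0, 1/3, 2/3, 1)
Ac = (0, 0, 1/3, 1/3)
Σ b_i: 1/8·1 + 3/8·1 + 3/8·1 + 1/8·1 = 1 ✓
b·c: 3/8·1/3 + 3/8·2/3 + 1/8·1 = 1/2 ✓
b·c²: 3/8·1/9 + 3/8·4/9 + 1/8·1 = 1/3 ✓
b·Ac: 3/8·1/3 + 1/8·1/3 = 1/6 ✓
b·c³: 3/8·1/27 + 3/8·8/27 + 1/8·1 = 1/4 ✓
b·(c∘Ac): 3/8·2/9 + 1/8·1/3 = 1/8 ✓
b·Ac²: 3/8·1/9 + 1/8·1/3 = 1/12 ✓
b·A²c: 1/8·1/3 = 1/24 ✓; 4 stages ⇒ order 4.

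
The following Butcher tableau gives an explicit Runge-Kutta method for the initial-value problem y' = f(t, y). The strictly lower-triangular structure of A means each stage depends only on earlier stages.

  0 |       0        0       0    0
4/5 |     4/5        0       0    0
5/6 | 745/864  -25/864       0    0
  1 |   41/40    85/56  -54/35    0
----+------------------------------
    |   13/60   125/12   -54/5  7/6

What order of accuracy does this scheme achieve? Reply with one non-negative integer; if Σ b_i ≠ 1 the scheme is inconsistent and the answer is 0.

4

b = (13/60, 125/12, -54/5, 7/6)
c = (0, 4/5, 5/6, 1)
Ac = (0, 0, -5/216, -1/14)
Σ b_i: 13/60·1 + 125/12·1 + (-54/5)·1 + 7/6·1 = 1 ✓
b·c: 125/12·4/5 + (-54/5)·5/6 + 7/6·1 = 1/2 ✓
b·c²: 125/12·16/25 + (-54/5)·25/36 + 7/6·1 = 1/3 ✓
b·Ac: (-54/5)·(-5/216) + 7/6·(-1/14) = 1/6 ✓
b·c³: 125/12·64/125 + (-54/5)·125/216 + 7/6·1 = 1/4 ✓
b·(c∘Ac): (-54/5)·(-25/1296) + 7/6·(-1/14) = 1/8 ✓
b·Ac²: (-54/5)·(-1/54) + 7/6·(-1/10) = 1/12 ✓
b·A²c: 7/6·1/28 = 1/24 ✓; 4 stages ⇒ order 4.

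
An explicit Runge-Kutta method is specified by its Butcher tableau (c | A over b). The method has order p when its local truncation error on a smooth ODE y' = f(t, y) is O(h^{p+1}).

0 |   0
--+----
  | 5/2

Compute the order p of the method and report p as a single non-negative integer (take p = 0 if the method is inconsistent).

0

b = (5/2)
c = (0)
Σ b_i: 5/2·1 = 5/2 ≠ 1 ⇒ order 0.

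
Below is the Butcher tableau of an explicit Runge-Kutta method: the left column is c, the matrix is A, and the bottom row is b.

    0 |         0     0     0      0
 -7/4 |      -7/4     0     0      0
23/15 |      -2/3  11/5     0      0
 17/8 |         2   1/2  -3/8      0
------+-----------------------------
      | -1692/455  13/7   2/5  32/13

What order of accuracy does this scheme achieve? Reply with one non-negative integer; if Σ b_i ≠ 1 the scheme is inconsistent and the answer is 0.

1

b = (-1692/455, 13/7, 2/5, 32/13)
c = (0, -7/4, 23/15, 17/8)
Ac = (0, 0, -77/20, -29/20)
Σ b_i: (-1692/455)·1 + 13/7·1 + 2/5·1 + 32/13·1 = 1 ✓
b·c: 13/7·(-7/4) + 2/5·23/15 + 32/13·17/8 = 10117/3900 ≠ 1/2 ⇒ order 1.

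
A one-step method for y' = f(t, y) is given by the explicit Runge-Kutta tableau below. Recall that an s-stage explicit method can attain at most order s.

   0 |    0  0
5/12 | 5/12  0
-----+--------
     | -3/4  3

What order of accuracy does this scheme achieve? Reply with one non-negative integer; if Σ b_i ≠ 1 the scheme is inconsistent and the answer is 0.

0

b = (-3/4, 3)
c = (0, 5/12)
Σ b_i: (-3/4)·1 + 3·1 = 9/4 ≠ 1 ⇒ order 0.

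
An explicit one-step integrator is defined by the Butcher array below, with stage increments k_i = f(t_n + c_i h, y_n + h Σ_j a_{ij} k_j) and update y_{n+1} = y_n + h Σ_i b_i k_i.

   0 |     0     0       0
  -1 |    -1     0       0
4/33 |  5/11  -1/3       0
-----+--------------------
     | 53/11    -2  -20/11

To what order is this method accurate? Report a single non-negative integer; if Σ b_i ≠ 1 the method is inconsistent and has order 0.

1

b = (53/11, -2, -20/11)
c = (0, -1, 4/33)
Ac = (0, 0, 1/3)
Σ b_i: 53/11·1 + (-2)·1 + (-20/11)·1 = 1 ✓
b·c: (-2)·(-1) + (-20/11)·4/33 = 646/363 ≠ 1/2 ⇒ order 1.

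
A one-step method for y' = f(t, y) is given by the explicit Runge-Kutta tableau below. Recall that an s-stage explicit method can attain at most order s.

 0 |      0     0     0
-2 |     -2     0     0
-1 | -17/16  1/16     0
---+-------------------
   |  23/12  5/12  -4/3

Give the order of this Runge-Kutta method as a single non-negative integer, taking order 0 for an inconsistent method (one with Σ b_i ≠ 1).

3

b = (23/12, 5/12, -4/3)
c = (0, -2, -1)
Ac = (0, 0, -1/8)
Σ b_i: 23/12·1 + 5/12·1 + (-4/3)·1 = 1 ✓
b·c: 5/12·(-2) + (-4/3)·(-1) = 1/2 ✓
b·c²: 5/12·4 + (-4/3)·1 = 1/3 ✓
b·Ac: (-4/3)·(-1/8) = 1/6 ✓; 3 stages ⇒ order 3.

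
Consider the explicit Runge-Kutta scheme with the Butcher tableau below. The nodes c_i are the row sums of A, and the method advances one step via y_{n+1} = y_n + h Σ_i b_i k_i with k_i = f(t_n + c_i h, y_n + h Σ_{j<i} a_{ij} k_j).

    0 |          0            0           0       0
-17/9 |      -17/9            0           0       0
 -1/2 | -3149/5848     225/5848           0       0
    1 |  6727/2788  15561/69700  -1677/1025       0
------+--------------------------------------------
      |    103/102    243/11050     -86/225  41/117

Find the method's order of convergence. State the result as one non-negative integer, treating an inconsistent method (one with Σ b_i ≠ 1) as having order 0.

b = (103/102, 243/11050, -86/225, 41/117)
c = (0, -17/9, -1/2, 1)
Ac = (0, 0, -25/344, 65/164)
Σ b_i: 103/102·1 + 243/11050·1 + (-86/225)·1 + 41/117·1 = 1 ✓
b·c: 243/11050·(-17/9) + (-86/225)·(-1/2) + 41/117·1 = 1/2 ✓
b·c²: 243/11050·289/81 + (-86/225)·1/4 + 41/117·1 = 1/3 ✓
b·Ac: (-86/225)·(-25/344) + 41/117·65/164 = 1/6 ✓
b·c³: 243/11050·(-4913/729) + (-86/225)·(-1/8) + 41/117·1 = 1/4 ✓
b·(c∘Ac): (-86/225)·25/688 + 41/117·65/164 = 1/8 ✓
b·Ac²: (-86/225)·425/3096 + 41/117·143/369 = 1/12 ✓
b·A²c: 41/117·39/328 = 1/24 ✓; 4 stages ⇒ order 4.

4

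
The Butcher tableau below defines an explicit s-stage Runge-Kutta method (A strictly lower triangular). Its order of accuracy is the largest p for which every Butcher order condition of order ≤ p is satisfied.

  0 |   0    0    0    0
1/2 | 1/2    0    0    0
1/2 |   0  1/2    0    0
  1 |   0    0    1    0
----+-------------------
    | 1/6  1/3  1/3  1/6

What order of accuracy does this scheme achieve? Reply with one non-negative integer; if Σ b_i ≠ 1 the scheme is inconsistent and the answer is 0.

4

b = (1/6, 1/3, 1/3, 1/6)
c = (0, 1/2, 1/2, 1)
Ac = (0, 0, 1/4, 1/2)
Σ b_i: 1/6·1 + 1/3·1 + 1/3·1 + 1/6·1 = 1 ✓
b·c: 1/3·1/2 + 1/3·1/2 + 1/6·1 = 1/2 ✓
b·c²: 1/3·1/4 + 1/3·1/4 + 1/6·1 = 1/3 ✓
b·Ac: 1/3·1/4 + 1/6·1/2 = 1/6 ✓
b·c³: 1/3·1/8 + 1/3·1/8 + 1/6·1 = 1/4 ✓
b·(c∘Ac): 1/3·1/8 + 1/6·1/2 = 1/8 ✓
b·Ac²: 1/3·1/8 + 1/6·1/4 = 1/12 ✓
b·A²c: 1/6·1/4 = 1/24 ✓; 4 stages ⇒ order 4.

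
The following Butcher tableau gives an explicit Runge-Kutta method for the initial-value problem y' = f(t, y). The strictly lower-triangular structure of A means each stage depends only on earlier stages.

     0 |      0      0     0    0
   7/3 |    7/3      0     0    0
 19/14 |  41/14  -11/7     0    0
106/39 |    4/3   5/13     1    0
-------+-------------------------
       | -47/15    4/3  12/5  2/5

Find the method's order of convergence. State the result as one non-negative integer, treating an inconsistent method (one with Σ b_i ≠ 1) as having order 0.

1

b = (-47/15, 4/3, 12/5, 2/5)
c = (0, 7/3, 19/14, 106/39)
Ac = (0, 0, -11/3, 1231/546)
Σ b_i: (-47/15)·1 + 4/3·1 + 12/5·1 + 2/5·1 = 1 ✓
b·c: 4/3·7/3 + 12/5·19/14 + 2/5·106/39 = 6106/819 ≠ 1/2 ⇒ order 1.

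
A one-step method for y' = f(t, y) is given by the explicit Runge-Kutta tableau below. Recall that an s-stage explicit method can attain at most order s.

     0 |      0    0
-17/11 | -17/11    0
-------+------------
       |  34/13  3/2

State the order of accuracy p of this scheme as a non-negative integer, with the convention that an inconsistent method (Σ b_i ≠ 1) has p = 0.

b = (34/13, 3/2)
c = (0, -17/11)
Σ b_i: 34/13·1 + 3/2·1 = 107/26 ≠ 1 ⇒ order 0.

0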